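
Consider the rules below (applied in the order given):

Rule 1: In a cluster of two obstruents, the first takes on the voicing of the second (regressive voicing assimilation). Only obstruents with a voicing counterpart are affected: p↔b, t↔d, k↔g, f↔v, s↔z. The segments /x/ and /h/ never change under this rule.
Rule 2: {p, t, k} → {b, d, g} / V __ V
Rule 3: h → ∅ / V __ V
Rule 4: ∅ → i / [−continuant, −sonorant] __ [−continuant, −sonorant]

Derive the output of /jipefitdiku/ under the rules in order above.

jibefididigu

Rule 1 (regressive voicing assimilation): /t/ precedes the voiced obstruent /d/, so it voices to [d] by assimilation. /jipefitdiku/ → jipefiddiku.
Rule 2 (intervocalic voicing): /p/ is a voiceless stop between vowels /i/ and /e/, so it voices to [b]. /k/ is a voiceless stop between vowels /i/ and /u/, so it voices to [g]. /jipefiddiku/ → jibefiddigu.
Rule 3 (intervocalic h-deletion): no segment meets the environment; /jibefiddigu/ is unchanged.
Rule 4 (stop-cluster i-epenthesis): /d/ and /d/ form a stop–stop cluster, so [i] is inserted between them. /jibefiddigu/ → jibefididigu.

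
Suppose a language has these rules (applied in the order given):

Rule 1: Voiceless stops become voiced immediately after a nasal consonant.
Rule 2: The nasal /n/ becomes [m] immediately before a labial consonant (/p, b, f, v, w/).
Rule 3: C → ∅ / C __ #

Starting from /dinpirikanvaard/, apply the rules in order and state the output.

Rule 1 (post-nasal voicing): /p/ is a voiceless stop immediately after the nasal /n/, so it voices to [b]. /dinpirikanvaard/ → dinbirikanvaard.
Rule 2 (nasal place assimilation): /n/ precedes the labial consonant /b/, so it assimilates in place to [m]. /n/ precedes the labial consonant /v/, so it assimilates in place to [m]. /dinbirikanvaard/ → dimbirikamvaard.
Rule 3 (final cluster simplification): /d/ is the second consonant of a word-final cluster /rd/, so it deletes. /dimbirikamvaard/ → dimbirikamvaar.

dimbirikamvaar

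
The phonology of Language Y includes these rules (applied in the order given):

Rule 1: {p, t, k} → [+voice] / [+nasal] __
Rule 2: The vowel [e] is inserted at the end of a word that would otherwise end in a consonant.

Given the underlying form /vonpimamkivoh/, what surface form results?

vonbimamgivohe

Rule 1 (post-nasal voicing): /p/ is a voiceless stop immediately after the nasal /n/, so it voices to [b]. /k/ is a voiceless stop immediately after the nasal /m/, so it voices to [g]. /vonpimamkivoh/ → vonbimamgivoh.
Rule 2 (final e-epenthesis): the form ends in the consonant /h/, so [e] is inserted word-finally. /vonbimamgivoh/ → vonbimamgivohe.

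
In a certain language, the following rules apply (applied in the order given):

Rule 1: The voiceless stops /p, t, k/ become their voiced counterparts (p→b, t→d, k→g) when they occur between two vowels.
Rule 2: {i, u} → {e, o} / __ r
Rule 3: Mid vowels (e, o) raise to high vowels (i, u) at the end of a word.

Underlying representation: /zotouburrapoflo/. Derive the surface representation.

zodouborraboflu

Rule 1 (intervocalic voicing): /t/ is a voiceless stop between vowels /o/ and /o/, so it voices to [d]. /p/ is a voiceless stop between vowels /a/ and /o/, so it voices to [b]. /zotouburrapoflo/ → zodouburraboflo.
Rule 2 (pre-rhotic lowering): /u/ is a high vowel immediately before /r/, so it lowers to [o]. /zodouburraboflo/ → zodouborraboflo.
Rule 3 (final vowel raising): /o/ is a mid vowel in word-final position, so it raises to [u]. /zodouborraboflo/ → zodouborraboflu.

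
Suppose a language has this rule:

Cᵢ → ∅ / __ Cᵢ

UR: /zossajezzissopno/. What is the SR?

/ss/ is a geminate; the first /s/ deletes.
/zz/ is a geminate; the first /z/ deletes.
/ss/ is a geminate; the first /s/ deletes.
The other instances of /z/, /s/, /j/, /p/, /n/ do not occur in the required environment and remain unchanged.
Surface form: [zosajezisopno].

zosajezisopno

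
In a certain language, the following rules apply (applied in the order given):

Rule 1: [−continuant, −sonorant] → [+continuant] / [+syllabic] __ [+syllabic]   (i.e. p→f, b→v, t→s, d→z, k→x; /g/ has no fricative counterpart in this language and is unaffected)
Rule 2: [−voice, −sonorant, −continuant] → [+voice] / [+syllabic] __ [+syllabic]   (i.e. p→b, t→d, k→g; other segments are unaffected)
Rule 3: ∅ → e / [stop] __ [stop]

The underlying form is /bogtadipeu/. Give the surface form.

Rule 1 (intervocalic spirantization): /d/ is a stop between vowels /a/ and /i/, so it spirantizes to the fricative [z]. /p/ is a stop between vowels /i/ and /e/, so it spirantizes to the fricative [f]. /bogtadipeu/ → bogtazifeu.
Rule 2 (intervocalic voicing): no segment meets the environment; /bogtazifeu/ is unchanged.
Rule 3 (stop-cluster e-epenthesis): /g/ and /t/ form a stop–stop cluster, so [e] is inserted between them. /bogtazifeu/ → bogetazifeu.

bogetazifeu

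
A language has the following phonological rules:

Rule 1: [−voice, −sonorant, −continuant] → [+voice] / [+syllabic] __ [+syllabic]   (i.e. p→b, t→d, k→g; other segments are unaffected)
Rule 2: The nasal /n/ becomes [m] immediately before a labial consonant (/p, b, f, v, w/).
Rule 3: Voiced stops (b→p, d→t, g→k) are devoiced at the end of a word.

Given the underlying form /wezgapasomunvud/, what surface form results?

wezgabasomumvut

Rule 1 (intervocalic voicing): /p/ is a voiceless stop between vowels /a/ and /a/, so it voices to [b]. /wezgapasomunvud/ → wezgabasomunvud.
Rule 2 (nasal place assimilation): /n/ precedes the labial consonant /v/, so it assimilates in place to [m]. /wezgabasomunvud/ → wezgabasomumvud.
Rule 3 (final devoicing): /d/ is a voiced stop in word-final position, so it devoices to [t]. /wezgabasomumvud/ → wezgabasomumvut.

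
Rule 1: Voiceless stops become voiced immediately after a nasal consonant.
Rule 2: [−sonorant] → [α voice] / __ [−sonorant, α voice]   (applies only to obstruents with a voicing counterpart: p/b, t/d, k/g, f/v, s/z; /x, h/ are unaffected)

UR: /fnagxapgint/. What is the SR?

fnakxabgind

Rule 1 (post-nasal voicing): /t/ is a voiceless stop immediately after the nasal /n/, so it voices to [d]. /fnagxapgint/ → fnagxapgind.
Rule 2 (regressive voicing assimilation): /g/ precedes the voiceless obstruent /x/, so it devoices to [k] by assimilation. /p/ precedes the voiced obstruent /g/, so it voices to [b] by assimilation. /fnagxapgind/ → fnakxabgind.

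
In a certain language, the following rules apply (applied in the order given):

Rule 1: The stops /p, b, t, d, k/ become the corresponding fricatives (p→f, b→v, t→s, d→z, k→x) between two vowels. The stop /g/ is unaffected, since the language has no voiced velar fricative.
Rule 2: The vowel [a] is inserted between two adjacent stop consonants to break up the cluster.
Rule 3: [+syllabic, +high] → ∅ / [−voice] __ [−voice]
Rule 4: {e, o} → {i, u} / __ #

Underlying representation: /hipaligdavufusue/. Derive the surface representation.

hfaligadavufsui

Rule 1 (intervocalic spirantization): /p/ is a stop between vowels /i/ and /a/, so it spirantizes to the fricative [f]. /hipaligdavufusue/ → hifaligdavufusue.
Rule 2 (stop-cluster a-epenthesis): /g/ and /d/ form a stop–stop cluster, so [a] is inserted between them. /hifaligdavufusue/ → hifaligadavufusue.
Rule 3 (high vowel syncope): /i/ is a high vowel flanked by voiceless consonants /h/ and /f/, so it deletes. /u/ is a high vowel flanked by voiceless consonants /f/ and /s/, so it deletes. /hifaligadavufusue/ → hfaligadavufsue.
Rule 4 (final vowel raising): /e/ is a mid vowel in word-final position, so it raises to [i]. /hfaligadavufsue/ → hfaligadavufsui.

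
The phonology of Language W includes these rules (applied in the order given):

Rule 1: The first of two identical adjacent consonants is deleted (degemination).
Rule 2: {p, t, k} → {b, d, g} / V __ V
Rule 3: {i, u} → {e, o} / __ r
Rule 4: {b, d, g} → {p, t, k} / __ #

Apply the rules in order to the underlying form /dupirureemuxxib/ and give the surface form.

Rule 1 (degemination): /xx/ is a geminate; the first /x/ deletes. /dupirureemuxxib/ → dupirureemuxib.
Rule 2 (intervocalic voicing): /p/ is a voiceless stop between vowels /u/ and /i/, so it voices to [b]. /dupirureemuxib/ → dubirureemuxib.
Rule 3 (pre-rhotic lowering): /i/ is a high vowel immediately before /r/, so it lowers to [e]. /u/ is a high vowel immediately before /r/, so it lowers to [o]. /dubirureemuxib/ → duberoreemuxib.
Rule 4 (final devoicing): /b/ is a voiced stop in word-final position, so it devoices to [p]. /duberoreemuxib/ → duberoreemuxip.

duberoreemuxip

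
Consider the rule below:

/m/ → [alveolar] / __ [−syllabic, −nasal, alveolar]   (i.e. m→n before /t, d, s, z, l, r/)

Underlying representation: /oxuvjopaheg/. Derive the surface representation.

No segment of /oxuvjopaheg/ meets the structural description of the rule, so the form surfaces unchanged.

oxuvjopaheg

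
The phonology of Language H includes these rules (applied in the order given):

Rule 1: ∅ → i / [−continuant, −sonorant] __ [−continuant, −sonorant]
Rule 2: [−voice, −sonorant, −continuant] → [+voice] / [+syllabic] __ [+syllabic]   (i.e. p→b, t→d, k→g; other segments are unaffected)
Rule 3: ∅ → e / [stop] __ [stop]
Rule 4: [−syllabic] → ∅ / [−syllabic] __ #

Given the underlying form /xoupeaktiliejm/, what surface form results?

xoubeagidiliej

Rule 1 (stop-cluster i-epenthesis): /k/ and /t/ form a stop–stop cluster, so [i] is inserted between them. /xoupeaktiliejm/ → xoupeakitiliejm.
Rule 2 (intervocalic voicing): /p/ is a voiceless stop between vowels /u/ and /e/, so it voices to [b]. /k/ is a voiceless stop between vowels /a/ and /i/, so it voices to [g]. /t/ is a voiceless stop between vowels /i/ and /i/, so it voices to [d]. /xoupeakitiliejm/ → xoubeagidiliejm.
Rule 3 (stop-cluster e-epenthesis): no segment meets the environment; /xoubeagidiliejm/ is unchanged.
Rule 4 (final cluster simplification): /m/ is the second consonant of a word-final cluster /jm/, so it deletes. /xoubeagidiliejm/ → xoubeagidiliej.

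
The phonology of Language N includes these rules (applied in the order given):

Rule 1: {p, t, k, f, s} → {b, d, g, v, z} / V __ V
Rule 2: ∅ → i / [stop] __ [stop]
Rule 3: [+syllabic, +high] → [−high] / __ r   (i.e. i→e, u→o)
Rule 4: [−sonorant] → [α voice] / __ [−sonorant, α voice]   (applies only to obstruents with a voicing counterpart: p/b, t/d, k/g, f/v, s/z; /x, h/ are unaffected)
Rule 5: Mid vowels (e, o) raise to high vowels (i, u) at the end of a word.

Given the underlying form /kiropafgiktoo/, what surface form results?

kerobavgikitou

Rule 1 (intervocalic voicing): /p/ is a voiceless obstruent between vowels /o/ and /a/, so it voices to [b]. /kiropafgiktoo/ → kirobafgiktoo.
Rule 2 (stop-cluster i-epenthesis): /k/ and /t/ form a stop–stop cluster, so [i] is inserted between them. /kirobafgiktoo/ → kirobafgikitoo.
Rule 3 (pre-rhotic lowering): /i/ is a high vowel immediately before /r/, so it lowers to [e]. /kirobafgikitoo/ → kerobafgikitoo.
Rule 4 (regressive voicing assimilation): /f/ precedes the voiced obstruent /g/, so it voices to [v] by assimilation. /kerobafgikitoo/ → kerobavgikitoo.
Rule 5 (final vowel raising): /o/ is a mid vowel in word-final position, so it raises to [u]. /kerobavgikitoo/ → kerobavgikitou.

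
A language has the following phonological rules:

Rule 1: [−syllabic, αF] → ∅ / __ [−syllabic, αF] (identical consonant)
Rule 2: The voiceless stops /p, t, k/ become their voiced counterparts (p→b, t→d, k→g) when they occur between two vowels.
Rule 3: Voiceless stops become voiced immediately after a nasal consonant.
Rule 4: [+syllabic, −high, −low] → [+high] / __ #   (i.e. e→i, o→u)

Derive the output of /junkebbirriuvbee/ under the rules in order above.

jungebiriuvbei

Rule 1 (degemination): /bb/ is a geminate; the first /b/ deletes. /rr/ is a geminate; the first /r/ deletes. /junkebbirriuvbee/ → junkebiriuvbee.
Rule 2 (intervocalic voicing): no segment meets the environment; /junkebiriuvbee/ is unchanged.
Rule 3 (post-nasal voicing): /k/ is a voiceless stop immediately after the nasal /n/, so it voices to [g]. /junkebiriuvbee/ → jungebiriuvbee.
Rule 4 (final vowel raising): /e/ is a mid vowel in word-final position, so it raises to [i]. /jungebiriuvbee/ → jungebiriuvbei.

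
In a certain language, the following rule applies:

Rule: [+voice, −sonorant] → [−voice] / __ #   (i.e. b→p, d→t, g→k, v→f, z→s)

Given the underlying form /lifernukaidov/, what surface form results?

Scanning /lifernukaidov/: /d/ at position 11 is not in the conditioning environment; /v/ is a voiced obstruent in word-final position, so it devoices to [f].
Result: [lifernukaidof].

lifernukaidof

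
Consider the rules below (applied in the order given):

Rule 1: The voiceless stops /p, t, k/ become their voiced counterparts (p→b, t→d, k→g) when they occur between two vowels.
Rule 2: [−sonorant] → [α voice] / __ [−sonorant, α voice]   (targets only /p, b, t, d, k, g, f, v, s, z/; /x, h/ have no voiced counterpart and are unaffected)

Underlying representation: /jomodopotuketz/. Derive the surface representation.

jomodobodugedz

Rule 1 (intervocalic voicing): /p/ is a voiceless stop between vowels /o/ and /o/, so it voices to [b]. /t/ is a voiceless stop between vowels /o/ and /u/, so it voices to [d]. /k/ is a voiceless stop between vowels /u/ and /e/, so it voices to [g]. /jomodopotuketz/ → jomodobodugetz.
Rule 2 (regressive voicing assimilation): /t/ precedes the voiced obstruent /z/, so it voices to [d] by assimilation. /jomodobodugetz/ → jomodobodugedz.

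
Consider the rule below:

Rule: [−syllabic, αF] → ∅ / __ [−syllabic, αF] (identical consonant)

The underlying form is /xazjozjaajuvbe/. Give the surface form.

No segment of /xazjozjaajuvbe/ meets the structural description of the rule, so the form surfaces unchanged.

xazjozjaajuvbe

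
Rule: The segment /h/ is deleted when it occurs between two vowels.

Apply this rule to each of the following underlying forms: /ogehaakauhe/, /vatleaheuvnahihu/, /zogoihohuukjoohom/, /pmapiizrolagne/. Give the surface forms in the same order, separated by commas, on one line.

/ogehaakauhe/: /h/ occurs between vowels /e/ and /a/, so it deletes. /h/ occurs between vowels /u/ and /e/, so it deletes. → [ogeaakaue].
/vatleaheuvnahihu/: /h/ occurs between vowels /a/ and /e/, so it deletes. /h/ occurs between vowels /a/ and /i/, so it deletes. /h/ occurs between vowels /i/ and /u/, so it deletes. → [vatleaeuvnaiu].
/zogoihohuukjoohom/: /h/ occurs between vowels /i/ and /o/, so it deletes. /h/ occurs between vowels /o/ and /u/, so it deletes. /h/ occurs between vowels /o/ and /o/, so it deletes. → [zogoiouukjooom].
/pmapiizrolagne/: the rule's environment is not met; surfaces unchanged as [pmapiizrolagne].

ogeaakaue, vatleaeuvnaiu, zogoiouukjooom, pmapiizrolagne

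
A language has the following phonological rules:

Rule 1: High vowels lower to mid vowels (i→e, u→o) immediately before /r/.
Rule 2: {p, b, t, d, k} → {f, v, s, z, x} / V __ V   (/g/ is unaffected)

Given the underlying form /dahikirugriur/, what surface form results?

dahixerugrior

Rule 1 (pre-rhotic lowering): /i/ is a high vowel immediately before /r/, so it lowers to [e]. /u/ is a high vowel immediately before /r/, so it lowers to [o]. /dahikirugriur/ → dahikerugrior.
Rule 2 (intervocalic spirantization): /k/ is a stop between vowels /i/ and /e/, so it spirantizes to the fricative [x]. /dahikerugrior/ → dahixerugrior.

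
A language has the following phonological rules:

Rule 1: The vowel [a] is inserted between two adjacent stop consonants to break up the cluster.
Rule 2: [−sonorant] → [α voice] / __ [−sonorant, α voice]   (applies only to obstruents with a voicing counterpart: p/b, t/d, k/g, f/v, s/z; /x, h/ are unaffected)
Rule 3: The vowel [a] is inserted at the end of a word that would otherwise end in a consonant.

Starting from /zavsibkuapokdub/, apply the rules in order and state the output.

Rule 1 (stop-cluster a-epenthesis): /b/ and /k/ form a stop–stop cluster, so [a] is inserted between them. /k/ and /d/ form a stop–stop cluster, so [a] is inserted between them. /zavsibkuapokdub/ → zavsibakuapokadub.
Rule 2 (regressive voicing assimilation): /v/ precedes the voiceless obstruent /s/, so it devoices to [f] by assimilation. /zavsibakuapokadub/ → zafsibakuapokadub.
Rule 3 (final a-epenthesis): the form ends in the consonant /b/, so [a] is inserted word-finally. /zafsibakuapokadub/ → zafsibakuapokaduba.

zafsibakuapokaduba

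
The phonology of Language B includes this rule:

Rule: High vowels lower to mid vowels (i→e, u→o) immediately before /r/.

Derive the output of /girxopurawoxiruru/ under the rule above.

gerxoporawoxeroru

Scanning /girxopurawoxiruru/: /i/ is a high vowel immediately before /r/, so it lowers to [e]; /u/ is a high vowel immediately before /r/, so it lowers to [o]; /i/ is a high vowel immediately before /r/, so it lowers to [e]; /u/ is a high vowel immediately before /r/, so it lowers to [o]; /u/ at position 17 is not in the conditioning environment.
Result: [gerxoporawoxeroru].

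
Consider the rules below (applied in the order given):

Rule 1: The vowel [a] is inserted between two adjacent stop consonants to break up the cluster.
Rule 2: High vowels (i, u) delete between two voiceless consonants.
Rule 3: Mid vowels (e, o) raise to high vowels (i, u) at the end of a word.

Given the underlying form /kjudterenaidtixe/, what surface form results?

kjudaterenaidatxi

Rule 1 (stop-cluster a-epenthesis): /d/ and /t/ form a stop–stop cluster, so [a] is inserted between them. /d/ and /t/ form a stop–stop cluster, so [a] is inserted between them. /kjudterenaidtixe/ → kjudaterenaidatixe.
Rule 2 (high vowel syncope): /i/ is a high vowel flanked by voiceless consonants /t/ and /x/, so it deletes. /kjudaterenaidatixe/ → kjudaterenaidatxe.
Rule 3 (final vowel raising): /e/ is a mid vowel in word-final position, so it raises to [i]. /kjudaterenaidatxe/ → kjudaterenaidatxi.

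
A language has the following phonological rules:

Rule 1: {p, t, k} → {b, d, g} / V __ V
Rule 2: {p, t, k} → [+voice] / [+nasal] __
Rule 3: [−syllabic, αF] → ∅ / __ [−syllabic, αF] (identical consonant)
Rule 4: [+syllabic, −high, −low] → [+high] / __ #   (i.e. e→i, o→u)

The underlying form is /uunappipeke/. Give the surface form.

uunapibegi

Rule 1 (intervocalic voicing): /p/ is a voiceless stop between vowels /i/ and /e/, so it voices to [b]. /k/ is a voiceless stop between vowels /e/ and /e/, so it voices to [g]. /uunappipeke/ → uunappibege.
Rule 2 (post-nasal voicing): no segment meets the environment; /uunappibege/ is unchanged.
Rule 3 (degemination): /pp/ is a geminate; the first /p/ deletes. /uunappibege/ → uunapibege.
Rule 4 (final vowel raising): /e/ is a mid vowel in word-final position, so it raises to [i]. /uunapibege/ → uunapibegi.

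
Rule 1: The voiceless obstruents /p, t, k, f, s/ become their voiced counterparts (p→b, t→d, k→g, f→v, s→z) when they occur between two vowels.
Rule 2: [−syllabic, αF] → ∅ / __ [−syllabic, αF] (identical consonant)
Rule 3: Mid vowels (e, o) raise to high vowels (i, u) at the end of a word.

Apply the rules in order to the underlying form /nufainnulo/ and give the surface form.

nuvainulu

Rule 1 (intervocalic voicing): /f/ is a voiceless obstruent between vowels /u/ and /a/, so it voices to [v]. /nufainnulo/ → nuvainnulo.
Rule 2 (degemination): /nn/ is a geminate; the first /n/ deletes. /nuvainnulo/ → nuvainulo.
Rule 3 (final vowel raising): /o/ is a mid vowel in word-final position, so it raises to [u]. /nuvainulo/ → nuvainulu.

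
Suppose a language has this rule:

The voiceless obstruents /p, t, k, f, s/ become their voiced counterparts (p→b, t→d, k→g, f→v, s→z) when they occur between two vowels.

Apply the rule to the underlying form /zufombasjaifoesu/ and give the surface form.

zuvombasjaivoezu

/f/ is a voiceless obstruent between vowels /u/ and /o/, so it voices to [v].
/f/ is a voiceless obstruent between vowels /i/ and /o/, so it voices to [v].
/s/ is a voiceless obstruent between vowels /e/ and /u/, so it voices to [z].
The other instance of /s/ does not occur in the required environment and remains unchanged.
Surface form: [zuvombasjaivoezu].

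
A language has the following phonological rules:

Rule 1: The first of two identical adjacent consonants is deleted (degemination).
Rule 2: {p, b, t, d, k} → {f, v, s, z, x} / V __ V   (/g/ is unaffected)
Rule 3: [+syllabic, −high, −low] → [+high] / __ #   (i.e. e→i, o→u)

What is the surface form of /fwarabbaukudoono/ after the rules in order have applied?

Rule 1 (degemination): /bb/ is a geminate; the first /b/ deletes. /fwarabbaukudoono/ → fwarabaukudoono.
Rule 2 (intervocalic spirantization): /b/ is a stop between vowels /a/ and /a/, so it spirantizes to the fricative [v]. /k/ is a stop between vowels /u/ and /u/, so it spirantizes to the fricative [x]. /d/ is a stop between vowels /u/ and /o/, so it spirantizes to the fricative [z]. /fwarabaukudoono/ → fwaravauxuzoono.
Rule 3 (final vowel raising): /o/ is a mid vowel in word-final position, so it raises to [u]. /fwaravauxuzoono/ → fwaravauxuzoonu.

fwaravauxuzoonu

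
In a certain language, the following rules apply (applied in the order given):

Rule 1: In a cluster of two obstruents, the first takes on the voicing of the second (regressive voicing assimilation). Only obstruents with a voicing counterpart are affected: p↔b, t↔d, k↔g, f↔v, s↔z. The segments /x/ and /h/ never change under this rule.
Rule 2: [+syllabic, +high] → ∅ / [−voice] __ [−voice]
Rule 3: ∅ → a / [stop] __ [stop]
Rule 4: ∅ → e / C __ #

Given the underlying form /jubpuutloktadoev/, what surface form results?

jupapuutlokatadoeve

Rule 1 (regressive voicing assimilation): /b/ precedes the voiceless obstruent /p/, so it devoices to [p] by assimilation. /jubpuutloktadoev/ → juppuutloktadoev.
Rule 2 (high vowel syncope): no segment meets the environment; /juppuutloktadoev/ is unchanged.
Rule 3 (stop-cluster a-epenthesis): /p/ and /p/ form a stop–stop cluster, so [a] is inserted between them. /k/ and /t/ form a stop–stop cluster, so [a] is inserted between them. /juppuutloktadoev/ → jupapuutlokatadoev.
Rule 4 (final e-epenthesis): the form ends in the consonant /v/, so [e] is inserted word-finally. /jupapuutlokatadoev/ → jupapuutlokatadoeve.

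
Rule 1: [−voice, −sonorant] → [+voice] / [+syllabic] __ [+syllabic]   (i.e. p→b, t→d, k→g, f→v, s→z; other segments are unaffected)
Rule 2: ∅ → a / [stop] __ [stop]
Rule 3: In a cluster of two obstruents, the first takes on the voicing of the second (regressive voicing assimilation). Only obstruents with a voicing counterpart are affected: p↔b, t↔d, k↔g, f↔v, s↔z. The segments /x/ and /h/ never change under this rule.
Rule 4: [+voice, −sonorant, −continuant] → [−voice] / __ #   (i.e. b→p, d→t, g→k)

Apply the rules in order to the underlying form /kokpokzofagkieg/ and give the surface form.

Rule 1 (intervocalic voicing): /f/ is a voiceless obstruent between vowels /o/ and /a/, so it voices to [v]. /kokpokzofagkieg/ → kokpokzovagkieg.
Rule 2 (stop-cluster a-epenthesis): /k/ and /p/ form a stop–stop cluster, so [a] is inserted between them. /g/ and /k/ form a stop–stop cluster, so [a] is inserted between them. /kokpokzovagkieg/ → kokapokzovagakieg.
Rule 3 (regressive voicing assimilation): /k/ precedes the voiced obstruent /z/, so it voices to [g] by assimilation. /kokapokzovagakieg/ → kokapogzovagakieg.
Rule 4 (final devoicing): /g/ is a voiced stop in word-final position, so it devoices to [k]. /kokapogzovagakieg/ → kokapogzovagakiek.

kokapogzovagakiek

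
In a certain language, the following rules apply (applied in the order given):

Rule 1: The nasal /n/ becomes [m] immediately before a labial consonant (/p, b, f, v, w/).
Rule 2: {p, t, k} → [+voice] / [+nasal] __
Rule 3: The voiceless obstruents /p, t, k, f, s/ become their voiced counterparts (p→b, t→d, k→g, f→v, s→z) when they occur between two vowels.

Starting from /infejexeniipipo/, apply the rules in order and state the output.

imfejexeniibibo

Rule 1 (nasal place assimilation): /n/ precedes the labial consonant /f/, so it assimilates in place to [m]. /infejexeniipipo/ → imfejexeniipipo.
Rule 2 (post-nasal voicing): no segment meets the environment; /imfejexeniipipo/ is unchanged.
Rule 3 (intervocalic voicing): /p/ is a voiceless obstruent between vowels /i/ and /i/, so it voices to [b]. /p/ is a voiceless obstruent between vowels /i/ and /o/, so it voices to [b]. /imfejexeniipipo/ → imfejexeniibibo.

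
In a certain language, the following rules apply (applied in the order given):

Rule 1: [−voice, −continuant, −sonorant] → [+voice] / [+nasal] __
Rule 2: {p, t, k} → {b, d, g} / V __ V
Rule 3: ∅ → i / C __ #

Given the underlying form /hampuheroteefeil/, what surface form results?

Rule 1 (post-nasal voicing): /p/ is a voiceless stop immediately after the nasal /m/, so it voices to [b]. /hampuheroteefeil/ → hambuheroteefeil.
Rule 2 (intervocalic voicing): /t/ is a voiceless stop between vowels /o/ and /e/, so it voices to [d]. /hambuheroteefeil/ → hambuherodeefeil.
Rule 3 (final i-epenthesis): the form ends in the consonant /l/, so [i] is inserted word-finally. /hambuherodeefeil/ → hambuherodeefeili.

hambuherodeefeili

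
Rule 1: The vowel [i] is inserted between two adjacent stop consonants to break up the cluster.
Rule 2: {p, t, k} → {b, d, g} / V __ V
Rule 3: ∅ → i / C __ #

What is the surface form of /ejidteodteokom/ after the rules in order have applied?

Rule 1 (stop-cluster i-epenthesis): /d/ and /t/ form a stop–stop cluster, so [i] is inserted between them. /d/ and /t/ form a stop–stop cluster, so [i] is inserted between them. /ejidteodteokom/ → ejiditeoditeokom.
Rule 2 (intervocalic voicing): /t/ is a voiceless stop between vowels /i/ and /e/, so it voices to [d]. /t/ is a voiceless stop between vowels /i/ and /e/, so it voices to [d]. /k/ is a voiceless stop between vowels /o/ and /o/, so it voices to [g]. /ejiditeoditeokom/ → ejidideodideogom.
Rule 3 (final i-epenthesis): the form ends in the consonant /m/, so [i] is inserted word-finally. /ejidideodideogom/ → ejidideodideogomi.

ejidideodideogomi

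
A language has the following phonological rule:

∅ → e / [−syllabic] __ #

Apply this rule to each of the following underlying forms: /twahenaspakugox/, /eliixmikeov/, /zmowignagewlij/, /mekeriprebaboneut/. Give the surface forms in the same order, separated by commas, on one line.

/twahenaspakugox/: the form ends in the consonant /x/, so [e] is inserted word-finally. → [twahenaspakugoxe].
/eliixmikeov/: the form ends in the consonant /v/, so [e] is inserted word-finally. → [eliixmikeove].
/zmowignagewlij/: the form ends in the consonant /j/, so [e] is inserted word-finally. → [zmowignagewlije].
/mekeriprebaboneut/: the form ends in the consonant /t/, so [e] is inserted word-finally. → [mekeriprebaboneute].

twahenaspakugoxe, eliixmikeove, zmowignagewlije, mekeriprebaboneute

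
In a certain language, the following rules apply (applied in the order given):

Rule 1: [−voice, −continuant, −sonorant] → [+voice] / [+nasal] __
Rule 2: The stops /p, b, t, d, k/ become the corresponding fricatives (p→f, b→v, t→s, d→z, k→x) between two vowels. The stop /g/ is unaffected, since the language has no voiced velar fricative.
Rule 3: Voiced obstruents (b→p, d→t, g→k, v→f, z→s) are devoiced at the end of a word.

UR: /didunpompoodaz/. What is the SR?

Rule 1 (post-nasal voicing): /p/ is a voiceless stop immediately after the nasal /n/, so it voices to [b]. /p/ is a voiceless stop immediately after the nasal /m/, so it voices to [b]. /didunpompoodaz/ → didunbomboodaz.
Rule 2 (intervocalic spirantization): /d/ is a stop between vowels /i/ and /u/, so it spirantizes to the fricative [z]. /d/ is a stop between vowels /o/ and /a/, so it spirantizes to the fricative [z]. /didunbomboodaz/ → dizunbomboozaz.
Rule 3 (final devoicing): /z/ is a voiced obstruent in word-final position, so it devoices to [s]. /dizunbomboozaz/ → dizunbomboozas.

dizunbomboozas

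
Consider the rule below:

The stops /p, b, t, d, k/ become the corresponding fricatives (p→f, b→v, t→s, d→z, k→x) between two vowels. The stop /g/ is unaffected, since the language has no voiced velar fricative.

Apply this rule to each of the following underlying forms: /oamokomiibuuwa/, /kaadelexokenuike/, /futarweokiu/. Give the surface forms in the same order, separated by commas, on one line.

oamoxomiivuuwa, kaazelexoxenuixe, fusarweoxiu

/oamokomiibuuwa/: /k/ is a stop between vowels /o/ and /o/, so it spirantizes to the fricative [x]. /b/ is a stop between vowels /i/ and /u/, so it spirantizes to the fricative [v]. → [oamoxomiivuuwa].
/kaadelexokenuike/: /d/ is a stop between vowels /a/ and /e/, so it spirantizes to the fricative [z]. /k/ is a stop between vowels /o/ and /e/, so it spirantizes to the fricative [x]. /k/ is a stop between vowels /i/ and /e/, so it spirantizes to the fricative [x]. → [kaazelexoxenuixe].
/futarweokiu/: /t/ is a stop between vowels /u/ and /a/, so it spirantizes to the fricative [s]. /k/ is a stop between vowels /o/ and /i/, so it spirantizes to the fricative [x]. → [fusarweoxiu].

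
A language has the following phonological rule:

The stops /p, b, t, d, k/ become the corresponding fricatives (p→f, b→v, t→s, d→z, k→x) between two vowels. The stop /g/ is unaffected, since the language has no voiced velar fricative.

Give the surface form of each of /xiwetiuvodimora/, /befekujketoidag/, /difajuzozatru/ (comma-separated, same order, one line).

xiwesiuvozimora, befexujkesoizag, difajuzozatru

/xiwetiuvodimora/: /t/ is a stop between vowels /e/ and /i/, so it spirantizes to the fricative [s]. /d/ is a stop between vowels /o/ and /i/, so it spirantizes to the fricative [z]. → [xiwesiuvozimora].
/befekujketoidag/: /k/ is a stop between vowels /e/ and /u/, so it spirantizes to the fricative [x]. /t/ is a stop between vowels /e/ and /o/, so it spirantizes to the fricative [s]. /d/ is a stop between vowels /i/ and /a/, so it spirantizes to the fricative [z]. → [befexujkesoizag].
/difajuzozatru/: the rule's environment is not met; surfaces unchanged as [difajuzozatru].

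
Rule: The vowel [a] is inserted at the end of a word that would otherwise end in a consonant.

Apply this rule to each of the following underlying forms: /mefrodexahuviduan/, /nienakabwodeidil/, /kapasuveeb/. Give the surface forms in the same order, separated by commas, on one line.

/mefrodexahuviduan/: the form ends in the consonant /n/, so [a] is inserted word-finally. → [mefrodexahuviduana].
/nienakabwodeidil/: the form ends in the consonant /l/, so [a] is inserted word-finally. → [nienakabwodeidila].
/kapasuveeb/: the form ends in the consonant /b/, so [a] is inserted word-finally. → [kapasuveeba].

mefrodexahuviduana, nienakabwodeidila, kapasuveeba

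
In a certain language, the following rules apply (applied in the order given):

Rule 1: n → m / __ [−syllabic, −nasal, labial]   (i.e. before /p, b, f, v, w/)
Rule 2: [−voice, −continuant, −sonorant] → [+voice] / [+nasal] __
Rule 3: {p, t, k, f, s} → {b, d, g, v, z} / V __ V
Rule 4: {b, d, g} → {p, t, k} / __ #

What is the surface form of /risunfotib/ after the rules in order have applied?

Rule 1 (nasal place assimilation): /n/ precedes the labial consonant /f/, so it assimilates in place to [m]. /risunfotib/ → risumfotib.
Rule 2 (post-nasal voicing): no segment meets the environment; /risumfotib/ is unchanged.
Rule 3 (intervocalic voicing): /s/ is a voiceless obstruent between vowels /i/ and /u/, so it voices to [z]. /t/ is a voiceless obstruent between vowels /o/ and /i/, so it voices to [d]. /risumfotib/ → rizumfodib.
Rule 4 (final devoicing): /b/ is a voiced stop in word-final position, so it devoices to [p]. /rizumfodib/ → rizumfodip.

rizumfodip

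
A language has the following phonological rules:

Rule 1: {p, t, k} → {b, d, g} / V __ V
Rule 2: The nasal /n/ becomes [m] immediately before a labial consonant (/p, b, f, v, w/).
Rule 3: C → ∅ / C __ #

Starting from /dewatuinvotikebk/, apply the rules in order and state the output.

dewaduimvodigeb

Rule 1 (intervocalic voicing): /t/ is a voiceless stop between vowels /a/ and /u/, so it voices to [d]. /t/ is a voiceless stop between vowels /o/ and /i/, so it voices to [d]. /k/ is a voiceless stop between vowels /i/ and /e/, so it voices to [g]. /dewatuinvotikebk/ → dewaduinvodigebk.
Rule 2 (nasal place assimilation): /n/ precedes the labial consonant /v/, so it assimilates in place to [m]. /dewaduinvodigebk/ → dewaduimvodigebk.
Rule 3 (final cluster simplification): /k/ is the second consonant of a word-final cluster /bk/, so it deletes. /dewaduimvodigebk/ → dewaduimvodigeb.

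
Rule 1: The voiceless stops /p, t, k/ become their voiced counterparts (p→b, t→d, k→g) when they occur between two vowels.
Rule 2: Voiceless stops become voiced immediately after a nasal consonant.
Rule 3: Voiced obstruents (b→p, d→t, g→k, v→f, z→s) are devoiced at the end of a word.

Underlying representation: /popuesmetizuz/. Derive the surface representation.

Rule 1 (intervocalic voicing): /p/ is a voiceless stop between vowels /o/ and /u/, so it voices to [b]. /t/ is a voiceless stop between vowels /e/ and /i/, so it voices to [d]. /popuesmetizuz/ → pobuesmedizuz.
Rule 2 (post-nasal voicing): no segment meets the environment; /pobuesmedizuz/ is unchanged.
Rule 3 (final devoicing): /z/ is a voiced obstruent in word-final position, so it devoices to [s]. /pobuesmedizuz/ → pobuesmedizus.

pobuesmedizus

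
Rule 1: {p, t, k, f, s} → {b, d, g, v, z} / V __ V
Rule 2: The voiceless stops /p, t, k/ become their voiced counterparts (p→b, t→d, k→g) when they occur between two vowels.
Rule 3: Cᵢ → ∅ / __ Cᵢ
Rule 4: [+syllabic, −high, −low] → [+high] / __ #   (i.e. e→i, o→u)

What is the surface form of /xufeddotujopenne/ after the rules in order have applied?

xuvedodujobeni

Rule 1 (intervocalic voicing): /f/ is a voiceless obstruent between vowels /u/ and /e/, so it voices to [v]. /t/ is a voiceless obstruent between vowels /o/ and /u/, so it voices to [d]. /p/ is a voiceless obstruent between vowels /o/ and /e/, so it voices to [b]. /xufeddotujopenne/ → xuveddodujobenne.
Rule 2 (intervocalic voicing): no segment meets the environment; /xuveddodujobenne/ is unchanged.
Rule 3 (degemination): /dd/ is a geminate; the first /d/ deletes. /nn/ is a geminate; the first /n/ deletes. /xuveddodujobenne/ → xuvedodujobene.
Rule 4 (final vowel raising): /e/ is a mid vowel in word-final position, so it raises to [i]. /xuvedodujobene/ → xuvedodujobeni.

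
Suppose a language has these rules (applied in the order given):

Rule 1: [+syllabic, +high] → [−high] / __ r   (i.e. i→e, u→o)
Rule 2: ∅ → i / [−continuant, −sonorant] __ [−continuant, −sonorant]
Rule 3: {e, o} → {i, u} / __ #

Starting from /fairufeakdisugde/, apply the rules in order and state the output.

Rule 1 (pre-rhotic lowering): /i/ is a high vowel immediately before /r/, so it lowers to [e]. /fairufeakdisugde/ → faerufeakdisugde.
Rule 2 (stop-cluster i-epenthesis): /k/ and /d/ form a stop–stop cluster, so [i] is inserted between them. /g/ and /d/ form a stop–stop cluster, so [i] is inserted between them. /faerufeakdisugde/ → faerufeakidisugide.
Rule 3 (final vowel raising): /e/ is a mid vowel in word-final position, so it raises to [i]. /faerufeakidisugide/ → faerufeakidisugidi.

faerufeakidisugidi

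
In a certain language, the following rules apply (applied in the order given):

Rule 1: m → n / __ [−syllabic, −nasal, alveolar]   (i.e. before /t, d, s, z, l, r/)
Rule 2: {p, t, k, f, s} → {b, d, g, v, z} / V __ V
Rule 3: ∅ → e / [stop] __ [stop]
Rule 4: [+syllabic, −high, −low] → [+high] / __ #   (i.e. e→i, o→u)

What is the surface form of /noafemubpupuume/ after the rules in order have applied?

noavemubepubuumi

Rule 1 (nasal place assimilation): no segment meets the environment; /noafemubpupuume/ is unchanged.
Rule 2 (intervocalic voicing): /f/ is a voiceless obstruent between vowels /a/ and /e/, so it voices to [v]. /p/ is a voiceless obstruent between vowels /u/ and /u/, so it voices to [b]. /noafemubpupuume/ → noavemubpubuume.
Rule 3 (stop-cluster e-epenthesis): /b/ and /p/ form a stop–stop cluster, so [e] is inserted between them. /noavemubpubuume/ → noavemubepubuume.
Rule 4 (final vowel raising): /e/ is a mid vowel in word-final position, so it raises to [i]. /noavemubepubuume/ → noavemubepubuumi.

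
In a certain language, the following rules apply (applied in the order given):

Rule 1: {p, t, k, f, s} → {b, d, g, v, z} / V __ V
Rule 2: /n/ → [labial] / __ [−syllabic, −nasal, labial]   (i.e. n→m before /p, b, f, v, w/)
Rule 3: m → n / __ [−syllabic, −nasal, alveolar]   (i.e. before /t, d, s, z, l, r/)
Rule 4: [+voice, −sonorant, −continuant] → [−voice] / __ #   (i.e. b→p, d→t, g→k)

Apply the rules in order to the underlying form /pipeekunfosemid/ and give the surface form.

Rule 1 (intervocalic voicing): /p/ is a voiceless obstruent between vowels /i/ and /e/, so it voices to [b]. /k/ is a voiceless obstruent between vowels /e/ and /u/, so it voices to [g]. /s/ is a voiceless obstruent between vowels /o/ and /e/, so it voices to [z]. /pipeekunfosemid/ → pibeegunfozemid.
Rule 2 (nasal place assimilation): /n/ precedes the labial consonant /f/, so it assimilates in place to [m]. /pibeegunfozemid/ → pibeegumfozemid.
Rule 3 (nasal place assimilation): no segment meets the environment; /pibeegumfozemid/ is unchanged.
Rule 4 (final devoicing): /d/ is a voiced stop in word-final position, so it devoices to [t]. /pibeegumfozemid/ → pibeegumfozemit.

pibeegumfozemit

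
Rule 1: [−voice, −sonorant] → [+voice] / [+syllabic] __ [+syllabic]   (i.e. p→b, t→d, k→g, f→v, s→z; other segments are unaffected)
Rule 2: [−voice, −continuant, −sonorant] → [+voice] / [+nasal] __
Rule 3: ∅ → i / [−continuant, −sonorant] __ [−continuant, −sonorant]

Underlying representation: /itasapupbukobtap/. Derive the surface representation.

idazabupibugobitap

Rule 1 (intervocalic voicing): /t/ is a voiceless obstruent between vowels /i/ and /a/, so it voices to [d]. /s/ is a voiceless obstruent between vowels /a/ and /a/, so it voices to [z]. /p/ is a voiceless obstruent between vowels /a/ and /u/, so it voices to [b]. /k/ is a voiceless obstruent between vowels /u/ and /o/, so it voices to [g]. /itasapupbukobtap/ → idazabupbugobtap.
Rule 2 (post-nasal voicing): no segment meets the environment; /idazabupbugobtap/ is unchanged.
Rule 3 (stop-cluster i-epenthesis): /p/ and /b/ form a stop–stop cluster, so [i] is inserted between them. /b/ and /t/ form a stop–stop cluster, so [i] is inserted between them. /idazabupbugobtap/ → idazabupibugobitap.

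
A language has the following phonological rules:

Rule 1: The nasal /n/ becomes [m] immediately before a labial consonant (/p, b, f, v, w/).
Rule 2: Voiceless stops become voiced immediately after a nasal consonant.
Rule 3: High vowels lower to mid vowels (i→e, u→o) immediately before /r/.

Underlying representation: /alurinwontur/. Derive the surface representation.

Rule 1 (nasal place assimilation): /n/ precedes the labial consonant /w/, so it assimilates in place to [m]. /alurinwontur/ → alurimwontur.
Rule 2 (post-nasal voicing): /t/ is a voiceless stop immediately after the nasal /n/, so it voices to [d]. /alurimwontur/ → alurimwondur.
Rule 3 (pre-rhotic lowering): /u/ is a high vowel immediately before /r/, so it lowers to [o]. /u/ is a high vowel immediately before /r/, so it lowers to [o]. /alurimwondur/ → alorimwondor.

alorimwondor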